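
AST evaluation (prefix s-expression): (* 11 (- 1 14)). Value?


Evaluate inner: (- 1 14) = -13
Evaluate root: (* 11 -13) = -143
Result: -143


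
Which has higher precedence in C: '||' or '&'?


'&' is bitwise AND (level 5); '||' is logical OR (level 1)
Higher level binds tighter
'&' has higher precedence than '||'


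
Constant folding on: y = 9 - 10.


9 - 10 = -1 at compile time
Optimized: y = -1


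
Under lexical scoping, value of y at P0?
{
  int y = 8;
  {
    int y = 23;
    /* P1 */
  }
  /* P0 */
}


y declared in the same block as P0
y = 8


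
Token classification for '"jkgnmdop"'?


Pattern: double-quoted sequence
Type: STRING_LITERAL


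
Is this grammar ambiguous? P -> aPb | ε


balanced a^n…b^n: each string has a unique parse
Unambiguous


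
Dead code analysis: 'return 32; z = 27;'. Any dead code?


statement follows a return and is unreachable
Dead: 'z = 27'


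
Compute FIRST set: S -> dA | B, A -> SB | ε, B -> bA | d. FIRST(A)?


Per alternative of A: FIRST(SB) = {b, d}; FIRST(ε) = {ε}
FIRST(A) = {b, d, ε}


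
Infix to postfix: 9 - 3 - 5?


Left to right (same or higher precedence on left)
Postfix: 9 3 - 5 -


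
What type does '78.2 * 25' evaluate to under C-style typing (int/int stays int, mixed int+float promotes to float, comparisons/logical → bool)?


Operand types: float * int
Rule: mixed int/float promotes to float; int/int stays int
Result type: float


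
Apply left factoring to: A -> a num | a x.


Common prefix: 'a'
Factored: A -> a A', A' -> num | x


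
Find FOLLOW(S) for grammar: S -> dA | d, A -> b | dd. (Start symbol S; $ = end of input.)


$ ∈ FOLLOW(S). For each A -> αBβ: add FIRST(β)\{ε} to FOLLOW(B); if β nullable, add FOLLOW(A).
FOLLOW(S) = {$}


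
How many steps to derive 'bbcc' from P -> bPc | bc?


Derivation: P => bPc => bbcc
Steps: 2


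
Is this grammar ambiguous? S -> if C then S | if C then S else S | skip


dangling else: 'if C then if C then skip else skip' parses two ways
Ambiguous


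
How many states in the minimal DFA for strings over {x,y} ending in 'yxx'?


Track the longest suffix of input matching a prefix of 'yxx': 4 classes (prefixes of length 0..3)
Minimal DFA: 4 states


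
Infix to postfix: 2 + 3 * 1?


* has higher precedence, evaluate 3*1 first
Postfix: 2 3 1 * +


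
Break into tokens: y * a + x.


Scan left to right, longest-match per lexeme
Tokens: ID(y), OP(*), ID(a), OP(+), ID(x)


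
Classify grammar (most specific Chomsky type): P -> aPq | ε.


Single nonterminal LHS, but a^n q^n is not regular
Classification: Type 2 (Context-Free)


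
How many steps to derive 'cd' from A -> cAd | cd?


Derivation: A => cd
Steps: 1


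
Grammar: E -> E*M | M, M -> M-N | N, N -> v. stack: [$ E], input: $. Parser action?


start symbol E on stack, input exhausted
Action: accept


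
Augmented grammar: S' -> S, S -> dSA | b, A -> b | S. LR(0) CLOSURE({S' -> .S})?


Start: S' -> .S
For each item with dot before a nonterminal B, add B -> .γ for every B-production
Closure: [S' -> .S, S -> .dSA, S -> .b]


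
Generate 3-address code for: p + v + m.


Break into single-operator statements:
t1 = p + v
t2 = t1 + m


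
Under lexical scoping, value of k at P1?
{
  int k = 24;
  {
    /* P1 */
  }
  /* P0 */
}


P1's block does not declare k; resolves to the enclosing declaration at depth 0
k = 24


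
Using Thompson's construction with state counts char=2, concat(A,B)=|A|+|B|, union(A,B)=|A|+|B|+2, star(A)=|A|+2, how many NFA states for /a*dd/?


Syntax tree has 3 char leaf(s), 0 union(s), 1 star(s)
chars contribute 3×2 = 6; each union adds +2; each star adds +2
Total: 6 + 0 + 2 = 8 states


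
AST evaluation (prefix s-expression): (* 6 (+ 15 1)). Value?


Evaluate inner: (+ 15 1) = 16
Evaluate root: (* 6 16) = 96
Result: 96


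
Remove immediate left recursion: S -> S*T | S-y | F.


Left-recursive alternatives: S*T, S-y; non-recursive: F
Introduce S': S -> FS', S' -> *TS' | -yS' | ε


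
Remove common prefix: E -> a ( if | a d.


Common prefix: 'a'
Factored: E -> a E', E' -> ( if | d


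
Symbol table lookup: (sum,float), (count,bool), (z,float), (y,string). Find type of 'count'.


Lookup 'count' → type bool


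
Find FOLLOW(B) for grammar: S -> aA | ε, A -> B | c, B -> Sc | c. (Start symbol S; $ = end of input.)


$ ∈ FOLLOW(S). For each A -> αBβ: add FIRST(β)\{ε} to FOLLOW(B); if β nullable, add FOLLOW(A).
FOLLOW(B) = {$, c}


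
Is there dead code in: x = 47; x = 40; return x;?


first assignment to x is overwritten before any read
Dead: 'x = 47'


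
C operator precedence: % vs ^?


'%' is multiplicative (level 10); '^' is bitwise XOR (level 4)
Higher level binds tighter
'%' has higher precedence than '^'


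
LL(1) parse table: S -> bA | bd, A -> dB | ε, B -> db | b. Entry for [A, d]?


For [A, d]: 'd' ∈ FIRST(dB)
Entry: A -> dB


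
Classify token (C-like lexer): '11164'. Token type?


Pattern: digits only
Type: INTEGER_LITERAL


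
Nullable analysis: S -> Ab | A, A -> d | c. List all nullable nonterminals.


A nonterminal is nullable iff some alternative derives ε (directly, or every symbol in it is nullable)
Nullable: {}


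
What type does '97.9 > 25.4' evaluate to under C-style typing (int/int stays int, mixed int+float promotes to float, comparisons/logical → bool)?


Operand types: float > float
Rule: comparison yields bool
Result type: bool


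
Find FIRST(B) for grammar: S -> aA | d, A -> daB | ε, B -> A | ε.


Per alternative of B: FIRST(A) = {d, ε}; FIRST(ε) = {ε}
FIRST(B) = {d, ε}


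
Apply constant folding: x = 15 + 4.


15 + 4 = 19 at compile time
Optimized: x = 19


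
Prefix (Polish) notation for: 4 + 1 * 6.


'*' binds tighter: tree is (+ 4 (* 1 6))
Prefix: + 4 * 1 6


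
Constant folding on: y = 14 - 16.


14 - 16 = -2 at compile time
Optimized: y = -2


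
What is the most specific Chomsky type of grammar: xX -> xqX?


LHS has context (more than one symbol) and |LHS| ≤ |RHS|
Classification: Type 1 (Context-Sensitive)


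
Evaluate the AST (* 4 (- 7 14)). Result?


Evaluate inner: (- 7 14) = -7
Evaluate root: (* 4 -7) = -28
Result: -28


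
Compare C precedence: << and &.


'<<' is shift (level 8); '&' is bitwise AND (level 5)
Higher level binds tighter
'<<' has higher precedence than '&'


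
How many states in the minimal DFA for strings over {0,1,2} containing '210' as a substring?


KMP-style automaton: 3 progress states + 1 absorbing accept = 4
Minimal DFA: 4 states


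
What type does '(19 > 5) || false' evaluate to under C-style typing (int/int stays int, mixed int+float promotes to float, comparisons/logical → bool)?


Operand types: bool || bool
Rule: logical operators take bool operands and yield bool
Result type: bool


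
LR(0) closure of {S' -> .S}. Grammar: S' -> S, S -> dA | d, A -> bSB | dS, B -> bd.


Start: S' -> .S
For each item with dot before a nonterminal B, add B -> .γ for every B-production
Closure: [S' -> .S, S -> .dA, S -> .d]


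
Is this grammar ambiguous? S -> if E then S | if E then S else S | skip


dangling else: 'if E then if E then skip else skip' parses two ways
Ambiguous


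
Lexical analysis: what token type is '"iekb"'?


Pattern: double-quoted sequence
Type: STRING_LITERAL


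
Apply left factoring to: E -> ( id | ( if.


Common prefix: '('
Factored: E -> ( E', E' -> id | if


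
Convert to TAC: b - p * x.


Break into single-operator statements:
t1 = p * x
t2 = b - t1


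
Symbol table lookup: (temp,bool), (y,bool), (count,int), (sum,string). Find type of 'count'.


Lookup 'count' → type int


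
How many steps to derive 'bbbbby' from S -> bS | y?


Derivation: S => bS => bbS => bbbS => bbbbS => bbbbbS => bbbbby
Steps: 6


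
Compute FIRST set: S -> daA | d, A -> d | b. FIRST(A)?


Per alternative of A: FIRST(d) = {d}; FIRST(b) = {b}
FIRST(A) = {b, d}


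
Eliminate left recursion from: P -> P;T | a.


Left-recursive alternatives: P;T; non-recursive: a
Introduce P': P -> aP', P' -> ;TP' | ε


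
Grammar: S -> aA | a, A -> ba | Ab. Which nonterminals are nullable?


A nonterminal is nullable iff some alternative derives ε (directly, or every symbol in it is nullable)
Nullable: {}


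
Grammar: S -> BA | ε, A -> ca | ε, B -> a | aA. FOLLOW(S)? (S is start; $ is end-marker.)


$ ∈ FOLLOW(S). For each A -> αBβ: add FIRST(β)\{ε} to FOLLOW(B); if β nullable, add FOLLOW(A).
FOLLOW(S) = {$}


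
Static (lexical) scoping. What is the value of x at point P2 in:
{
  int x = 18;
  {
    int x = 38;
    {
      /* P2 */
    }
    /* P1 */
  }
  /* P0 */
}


P2's block does not declare x; resolves to the enclosing declaration at depth 1
x = 38


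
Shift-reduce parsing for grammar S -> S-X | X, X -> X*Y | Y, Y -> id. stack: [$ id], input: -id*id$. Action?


'id' on top is the handle for Y -> id
Action: reduce (Y -> id)


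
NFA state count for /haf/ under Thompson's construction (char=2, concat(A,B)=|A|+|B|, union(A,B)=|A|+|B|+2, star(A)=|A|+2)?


Syntax tree has 3 char leaf(s), 0 union(s), 0 star(s)
chars contribute 3×2 = 6; each union adds +2; each star adds +2
Total: 6 + 0 + 0 = 6 states


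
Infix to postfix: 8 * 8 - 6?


Left to right (same or higher precedence on left)
Postfix: 8 8 * 6 -


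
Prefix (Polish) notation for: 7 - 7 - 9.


left-to-right (same/higher precedence on left): tree is (- (- 7 7) 9)
Prefix: - - 7 7 9


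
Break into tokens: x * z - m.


Scan left to right, longest-match per lexeme
Tokens: ID(x), OP(*), ID(z), OP(-), ID(m)


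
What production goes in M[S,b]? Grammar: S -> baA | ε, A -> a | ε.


For [S, b]: 'b' ∈ FIRST(baA)
Entry: S -> baA


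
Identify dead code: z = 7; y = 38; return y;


z is assigned but never read
Dead: 'z = 7'


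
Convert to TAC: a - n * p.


Break into single-operator statements:
t1 = n * p
t2 = a - t1


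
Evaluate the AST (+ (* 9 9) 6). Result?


Evaluate inner: (* 9 9) = 81
Evaluate root: (+ 81 6) = 87
Result: 87


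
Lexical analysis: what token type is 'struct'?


Pattern: reserved word
Type: KEYWORD


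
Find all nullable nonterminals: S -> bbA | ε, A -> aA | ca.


A nonterminal is nullable iff some alternative derives ε (directly, or every symbol in it is nullable)
Nullable: {S}


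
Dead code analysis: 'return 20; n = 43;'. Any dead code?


statement follows a return and is unreachable
Dead: 'n = 43'


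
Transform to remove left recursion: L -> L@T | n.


Left-recursive alternatives: L@T; non-recursive: n
Introduce L': L -> nL', L' -> @TL' | ε


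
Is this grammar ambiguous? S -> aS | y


right-linear, alternatives start with distinct terminals 'a' vs 'y': unique leftmost derivation
Unambiguous


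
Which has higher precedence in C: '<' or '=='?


'<' is relational (level 7); '==' is equality (level 6)
Higher level binds tighter
'<' has higher precedence than '=='


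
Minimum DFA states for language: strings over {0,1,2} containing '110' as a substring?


KMP-style automaton: 3 progress states + 1 absorbing accept = 4
Minimal DFA: 4 states


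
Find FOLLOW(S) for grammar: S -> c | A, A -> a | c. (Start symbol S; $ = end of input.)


$ ∈ FOLLOW(S). For each A -> αBβ: add FIRST(β)\{ε} to FOLLOW(B); if β nullable, add FOLLOW(A).
FOLLOW(S) = {$}


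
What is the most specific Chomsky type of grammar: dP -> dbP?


LHS has context (more than one symbol) and |LHS| ≤ |RHS|
Classification: Type 1 (Context-Sensitive)


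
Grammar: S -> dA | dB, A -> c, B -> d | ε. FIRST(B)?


Per alternative of B: FIRST(d) = {d}; FIRST(ε) = {ε}
FIRST(B) = {d, ε}


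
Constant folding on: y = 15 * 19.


15 * 19 = 285 at compile time
Optimized: y = 285


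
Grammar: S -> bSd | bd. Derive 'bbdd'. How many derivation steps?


Derivation: S => bSd => bbdd
Steps: 2


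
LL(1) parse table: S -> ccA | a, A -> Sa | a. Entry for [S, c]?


For [S, c]: 'c' ∈ FIRST(ccA)
Entry: S -> ccA


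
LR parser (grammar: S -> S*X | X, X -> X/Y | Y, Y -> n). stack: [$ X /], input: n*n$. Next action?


no handle; shift 'n'
Action: shift


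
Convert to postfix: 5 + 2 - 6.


Left to right (same or higher precedence on left)
Postfix: 5 2 + 6 -


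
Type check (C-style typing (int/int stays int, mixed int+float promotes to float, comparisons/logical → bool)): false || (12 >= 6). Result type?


Operand types: bool || bool
Rule: logical operators take bool operands and yield bool
Result type: bool


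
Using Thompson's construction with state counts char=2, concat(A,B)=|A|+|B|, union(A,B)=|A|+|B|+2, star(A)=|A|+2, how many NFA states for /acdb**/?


Syntax tree has 4 char leaf(s), 0 union(s), 2 star(s)
chars contribute 4×2 = 8; each union adds +2; each star adds +2
Total: 8 + 0 + 4 = 12 states


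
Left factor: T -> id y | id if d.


Common prefix: 'id'
Factored: T -> id T', T' -> y | if d


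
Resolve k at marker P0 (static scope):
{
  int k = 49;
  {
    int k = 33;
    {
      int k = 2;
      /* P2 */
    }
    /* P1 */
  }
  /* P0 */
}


k declared in the same block as P0
k = 49


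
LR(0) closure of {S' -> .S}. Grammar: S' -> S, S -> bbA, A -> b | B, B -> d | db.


Start: S' -> .S
For each item with dot before a nonterminal B, add B -> .γ for every B-production
Closure: [S' -> .S, S -> .bbA]


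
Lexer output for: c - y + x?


Scan left to right, longest-match per lexeme
Tokens: ID(c), OP(-), ID(y), OP(+), ID(x)


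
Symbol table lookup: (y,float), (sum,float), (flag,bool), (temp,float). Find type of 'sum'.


Lookup 'sum' → type float


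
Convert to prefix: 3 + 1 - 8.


left-to-right (same/higher precedence on left): tree is (- (+ 3 1) 8)
Prefix: - + 3 1 8


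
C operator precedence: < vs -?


'-' is additive (level 9); '<' is relational (level 7)
Higher level binds tighter
'-' has higher precedence than '<'


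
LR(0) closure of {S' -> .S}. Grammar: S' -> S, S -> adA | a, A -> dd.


Start: S' -> .S
For each item with dot before a nonterminal B, add B -> .γ for every B-production
Closure: [S' -> .S, S -> .adA, S -> .a]


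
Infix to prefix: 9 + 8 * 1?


'*' binds tighter: tree is (+ 9 (* 8 1))
Prefix: + 9 * 8 1


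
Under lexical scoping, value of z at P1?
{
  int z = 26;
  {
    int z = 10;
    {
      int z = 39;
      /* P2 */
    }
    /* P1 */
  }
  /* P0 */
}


z declared in the same block as P1
z = 10


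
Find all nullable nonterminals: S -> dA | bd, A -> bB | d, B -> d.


A nonterminal is nullable iff some alternative derives ε (directly, or every symbol in it is nullable)
Nullable: {}


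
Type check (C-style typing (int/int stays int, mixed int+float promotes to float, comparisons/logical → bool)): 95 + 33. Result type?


Operand types: int + int
Rule: mixed int/float promotes to float; int/int stays int
Result type: int


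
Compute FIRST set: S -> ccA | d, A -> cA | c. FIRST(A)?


Per alternative of A: FIRST(cA) = {c}; FIRST(c) = {c}
FIRST(A) = {c}


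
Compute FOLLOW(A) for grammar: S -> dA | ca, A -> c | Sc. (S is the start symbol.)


$ ∈ FOLLOW(S). For each A -> αBβ: add FIRST(β)\{ε} to FOLLOW(B); if β nullable, add FOLLOW(A).
FOLLOW(A) = {$, c}


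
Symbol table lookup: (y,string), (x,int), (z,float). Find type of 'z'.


Lookup 'z' → type float


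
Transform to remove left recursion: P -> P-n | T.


Left-recursive alternatives: P-n; non-recursive: T
Introduce P': P -> TP', P' -> -nP' | ε


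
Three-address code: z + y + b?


Break into single-operator statements:
t1 = z + y
t2 = t1 + b


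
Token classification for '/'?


Pattern: operator symbol
Type: OPERATOR


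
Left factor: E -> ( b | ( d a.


Common prefix: '('
Factored: E -> ( E', E' -> b | d a


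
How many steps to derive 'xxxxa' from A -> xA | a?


Derivation: A => xA => xxA => xxxA => xxxxA => xxxxa
Steps: 5


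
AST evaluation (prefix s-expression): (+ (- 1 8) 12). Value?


Evaluate inner: (- 1 8) = -7
Evaluate root: (+ -7 12) = 5
Result: 5


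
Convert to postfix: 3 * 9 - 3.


Left to right (same or higher precedence on left)
Postfix: 3 9 * 3 -


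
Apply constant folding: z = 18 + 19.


18 + 19 = 37 at compile time
Optimized: z = 37


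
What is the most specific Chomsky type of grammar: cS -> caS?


LHS has context (more than one symbol) and |LHS| ≤ |RHS|
Classification: Type 1 (Context-Sensitive)


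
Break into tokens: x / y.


Scan left to right, longest-match per lexeme
Tokens: ID(x), OP(/), ID(y)


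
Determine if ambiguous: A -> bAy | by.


balanced b^n…y^n: each string has a unique parse
Unambiguous


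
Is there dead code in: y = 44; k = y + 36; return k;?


y is read by k's definition; k is returned
No dead code


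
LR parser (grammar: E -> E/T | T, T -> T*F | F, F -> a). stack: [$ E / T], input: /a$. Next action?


handle 'E/T' on top; lookahead ∈ FOLLOW(E) = {/, $}
Action: reduce (E -> E/T)


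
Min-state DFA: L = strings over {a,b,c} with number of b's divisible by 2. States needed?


Track (count of b) mod 2: states 0..1, accept at 0
Minimal DFA: 2 states


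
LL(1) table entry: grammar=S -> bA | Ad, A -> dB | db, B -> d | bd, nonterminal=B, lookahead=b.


For [B, b]: 'b' ∈ FIRST(bd)
Entry: B -> bd


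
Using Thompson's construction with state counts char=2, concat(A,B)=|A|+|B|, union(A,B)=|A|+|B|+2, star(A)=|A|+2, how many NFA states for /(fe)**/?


Syntax tree has 2 char leaf(s), 0 union(s), 2 star(s)
chars contribute 2×2 = 4; each union adds +2; each star adds +2
Total: 4 + 0 + 4 = 8 states


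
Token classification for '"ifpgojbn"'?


Pattern: double-quoted sequence
Type: STRING_LITERAL


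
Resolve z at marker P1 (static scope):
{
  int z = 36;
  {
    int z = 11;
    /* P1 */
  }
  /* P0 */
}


z declared in the same block as P1
z = 11


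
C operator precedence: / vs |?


'/' is multiplicative (level 10); '|' is bitwise OR (level 3)
Higher level binds tighter
'/' has higher precedence than '|'


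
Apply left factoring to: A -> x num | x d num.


Common prefix: 'x'
Factored: A -> x A', A' -> num | d num


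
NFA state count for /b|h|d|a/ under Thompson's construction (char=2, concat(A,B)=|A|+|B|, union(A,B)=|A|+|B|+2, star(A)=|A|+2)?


Syntax tree has 4 char leaf(s), 3 union(s), 0 star(s)
chars contribute 4×2 = 8; each union adds +2; each star adds +2
Total: 8 + 6 + 0 = 14 states


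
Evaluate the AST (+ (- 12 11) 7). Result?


Evaluate inner: (- 12 11) = 1
Evaluate root: (+ 1 7) = 8
Result: 8


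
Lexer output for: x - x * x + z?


Scan left to right, longest-match per lexeme
Tokens: ID(x), OP(-), ID(x), OP(*), ID(x), OP(+), ID(z)


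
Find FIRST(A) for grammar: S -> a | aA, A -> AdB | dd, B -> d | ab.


Per alternative of A: FIRST(AdB) = {d}; FIRST(dd) = {d}
FIRST(A) = {d}


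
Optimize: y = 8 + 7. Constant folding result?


8 + 7 = 15 at compile time
Optimized: y = 15


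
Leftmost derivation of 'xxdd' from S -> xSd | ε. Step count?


Derivation: S => xSd => xxSdd => xxdd
Steps: 3


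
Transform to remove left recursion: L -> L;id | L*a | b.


Left-recursive alternatives: L;id, L*a; non-recursive: b
Introduce L': L -> bL', L' -> ;idL' | *aL' | ε


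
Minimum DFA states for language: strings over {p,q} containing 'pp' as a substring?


KMP-style automaton: 2 progress states + 1 absorbing accept = 3
Minimal DFA: 3 states


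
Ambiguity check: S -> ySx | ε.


balanced y^n…x^n: each string has a unique parse
Unambiguous


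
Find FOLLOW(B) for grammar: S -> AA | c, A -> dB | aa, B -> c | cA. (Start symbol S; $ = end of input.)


$ ∈ FOLLOW(S). For each A -> αBβ: add FIRST(β)\{ε} to FOLLOW(B); if β nullable, add FOLLOW(A).
FOLLOW(B) = {$, a, d}


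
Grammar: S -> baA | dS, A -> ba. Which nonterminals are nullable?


A nonterminal is nullable iff some alternative derives ε (directly, or every symbol in it is nullable)
Nullable: {}


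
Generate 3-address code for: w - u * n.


Break into single-operator statements:
t1 = u * n
t2 = w - t1


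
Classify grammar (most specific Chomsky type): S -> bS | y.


Right-linear: every RHS is a terminal or a terminal followed by one nonterminal
Classification: Type 3 (Regular)


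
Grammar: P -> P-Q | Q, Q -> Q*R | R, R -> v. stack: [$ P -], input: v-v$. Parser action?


no handle ('P-' is not any RHS); shift 'v'
Action: shift


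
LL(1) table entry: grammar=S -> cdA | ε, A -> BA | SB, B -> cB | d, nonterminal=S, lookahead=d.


For [S, d]: ε is nullable and 'd' ∈ FOLLOW(S)
Entry: S -> ε


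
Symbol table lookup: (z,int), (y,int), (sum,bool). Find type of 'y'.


Lookup 'y' → type int


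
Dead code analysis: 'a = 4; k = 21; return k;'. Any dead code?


a is assigned but never read
Dead: 'a = 4'


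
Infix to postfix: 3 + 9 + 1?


Left to right (same or higher precedence on left)
Postfix: 3 9 + 1 +


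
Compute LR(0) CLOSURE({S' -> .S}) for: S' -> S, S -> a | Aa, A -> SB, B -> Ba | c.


Start: S' -> .S
For each item with dot before a nonterminal B, add B -> .γ for every B-production
Closure: [S' -> .S, S -> .a, S -> .Aa, A -> .SB]


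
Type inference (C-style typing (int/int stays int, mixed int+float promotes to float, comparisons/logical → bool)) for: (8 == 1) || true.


Operand types: bool || bool
Rule: logical operators take bool operands and yield bool
Result type: bool


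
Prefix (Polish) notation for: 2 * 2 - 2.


left-to-right (same/higher precedence on left): tree is (- (* 2 2) 2)
Prefix: - * 2 2 2


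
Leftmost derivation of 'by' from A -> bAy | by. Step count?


Derivation: A => by
Steps: 1


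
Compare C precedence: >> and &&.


'>>' is shift (level 8); '&&' is logical AND (level 2)
Higher level binds tighter
'>>' has higher precedence than '&&'


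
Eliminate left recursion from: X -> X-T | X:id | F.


Left-recursive alternatives: X-T, X:id; non-recursive: F
Introduce X': X -> FX', X' -> -TX' | :idX' | ε


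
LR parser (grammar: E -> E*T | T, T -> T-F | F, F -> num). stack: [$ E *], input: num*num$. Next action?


no handle ('E*' is not any RHS); shift 'num'
Action: shift


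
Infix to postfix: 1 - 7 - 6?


Left to right (same or higher precedence on left)
Postfix: 1 7 - 6 -


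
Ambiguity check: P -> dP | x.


right-linear, alternatives start with distinct terminals 'd' vs 'x': unique leftmost derivation
Unambiguous


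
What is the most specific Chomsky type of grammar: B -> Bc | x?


Left-linear: every RHS is a terminal or one nonterminal followed by a terminal
Classification: Type 3 (Regular)


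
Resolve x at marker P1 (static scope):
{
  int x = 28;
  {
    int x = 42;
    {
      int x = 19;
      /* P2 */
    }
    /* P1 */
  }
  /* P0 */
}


x declared in the same block as P1
x = 42


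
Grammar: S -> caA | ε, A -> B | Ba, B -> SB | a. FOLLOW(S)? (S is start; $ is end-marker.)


$ ∈ FOLLOW(S). For each A -> αBβ: add FIRST(β)\{ε} to FOLLOW(B); if β nullable, add FOLLOW(A).
FOLLOW(S) = {$, a, c}


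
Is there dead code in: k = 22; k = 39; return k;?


first assignment to k is overwritten before any read
Dead: 'k = 22'


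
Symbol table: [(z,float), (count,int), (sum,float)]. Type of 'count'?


Lookup 'count' → type int


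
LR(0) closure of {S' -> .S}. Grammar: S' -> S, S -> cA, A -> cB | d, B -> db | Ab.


Start: S' -> .S
For each item with dot before a nonterminal B, add B -> .γ for every B-production
Closure: [S' -> .S, S -> .cA]


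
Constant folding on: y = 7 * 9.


7 * 9 = 63 at compile time
Optimized: y = 63


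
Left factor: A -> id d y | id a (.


Common prefix: 'id'
Factored: A -> id A', A' -> d y | a (


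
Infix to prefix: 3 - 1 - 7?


left-to-right (same/higher precedence on left): tree is (- (- 3 1) 7)
Prefix: - - 3 1 7


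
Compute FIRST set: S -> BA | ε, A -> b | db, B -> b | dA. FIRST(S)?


Per alternative of S: FIRST(BA) = {b, d}; FIRST(ε) = {ε}
FIRST(S) = {b, d, ε}


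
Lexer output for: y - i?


Scan left to right, longest-match per lexeme
Tokens: ID(y), OP(-), ID(i)


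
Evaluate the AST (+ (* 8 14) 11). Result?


Evaluate inner: (* 8 14) = 112
Evaluate root: (+ 112 11) = 123
Result: 123


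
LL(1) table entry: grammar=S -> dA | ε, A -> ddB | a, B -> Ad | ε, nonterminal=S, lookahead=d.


For [S, d]: 'd' ∈ FIRST(dA)
Entry: S -> dA


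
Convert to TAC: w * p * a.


Break into single-operator statements:
t1 = w * p
t2 = t1 * a


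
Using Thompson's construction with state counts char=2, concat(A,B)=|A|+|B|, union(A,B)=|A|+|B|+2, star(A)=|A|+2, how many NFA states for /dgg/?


Syntax tree has 3 char leaf(s), 0 union(s), 0 star(s)
chars contribute 3×2 = 6; each union adds +2; each star adds +2
Total: 6 + 0 + 0 = 6 states


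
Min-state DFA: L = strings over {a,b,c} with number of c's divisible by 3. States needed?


Track (count of c) mod 3: states 0..2, accept at 0
Minimal DFA: 3 states


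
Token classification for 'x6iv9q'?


Pattern: letter/underscore followed by alphanumerics, not a keyword
Type: IDENTIFIER


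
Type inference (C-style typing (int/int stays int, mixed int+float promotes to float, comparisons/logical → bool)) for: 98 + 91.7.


Operand types: int + float
Rule: mixed int/float promotes to float; int/int stays int
Result type: float


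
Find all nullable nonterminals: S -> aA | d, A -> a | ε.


A nonterminal is nullable iff some alternative derives ε (directly, or every symbol in it is nullable)
Nullable: {A}


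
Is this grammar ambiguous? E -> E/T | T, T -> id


precedence layered via separate nonterminal T: deterministic
Unambiguous


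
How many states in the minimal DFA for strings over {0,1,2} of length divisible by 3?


Track length mod 3: states 0..2, accept at 0
Minimal DFA: 3 states


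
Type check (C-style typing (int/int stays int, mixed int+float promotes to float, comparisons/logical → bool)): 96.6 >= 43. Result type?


Operand types: float >= int
Rule: comparison yields bool
Result type: bool


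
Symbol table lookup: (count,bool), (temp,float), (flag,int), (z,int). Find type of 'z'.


Lookup 'z' → type int


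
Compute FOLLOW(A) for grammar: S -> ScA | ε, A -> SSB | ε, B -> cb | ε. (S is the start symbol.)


$ ∈ FOLLOW(S). For each A -> αBβ: add FIRST(β)\{ε} to FOLLOW(B); if β nullable, add FOLLOW(A).
FOLLOW(A) = {$, c}


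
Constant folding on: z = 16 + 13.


16 + 13 = 29 at compile time
Optimized: z = 29


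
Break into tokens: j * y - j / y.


Scan left to right, longest-match per lexeme
Tokens: ID(j), OP(*), ID(y), OP(-), ID(j), OP(/), ID(y)


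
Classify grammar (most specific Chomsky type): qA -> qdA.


LHS has context (more than one symbol) and |LHS| ≤ |RHS|
Classification: Type 1 (Context-Sensitive)


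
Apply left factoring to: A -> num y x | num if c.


Common prefix: 'num'
Factored: A -> num A', A' -> y x | if c


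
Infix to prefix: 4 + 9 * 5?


'*' binds tighter: tree is (+ 4 (* 9 5))
Prefix: + 4 * 9 5


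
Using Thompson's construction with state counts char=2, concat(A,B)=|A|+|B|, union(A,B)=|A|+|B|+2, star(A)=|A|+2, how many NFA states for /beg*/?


Syntax tree has 3 char leaf(s), 0 union(s), 1 star(s)
chars contribute 3×2 = 6; each union adds +2; each star adds +2
Total: 6 + 0 + 2 = 8 states


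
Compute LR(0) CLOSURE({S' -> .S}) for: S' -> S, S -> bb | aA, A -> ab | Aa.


Start: S' -> .S
For each item with dot before a nonterminal B, add B -> .γ for every B-production
Closure: [S' -> .S, S -> .bb, S -> .aA]


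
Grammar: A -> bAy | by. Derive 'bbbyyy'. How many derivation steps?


Derivation: A => bAy => bbAyy => bbbyyy
Steps: 3


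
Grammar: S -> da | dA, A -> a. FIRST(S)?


Per alternative of S: FIRST(da) = {d}; FIRST(dA) = {d}
FIRST(S) = {d}


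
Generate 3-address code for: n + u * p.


Break into single-operator statements:
t1 = u * p
t2 = n + t1


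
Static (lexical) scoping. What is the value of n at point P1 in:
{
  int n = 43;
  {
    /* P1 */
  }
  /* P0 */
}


P1's block does not declare n; resolves to the enclosing declaration at depth 0
n = 43


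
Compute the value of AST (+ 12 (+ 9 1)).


Evaluate inner: (+ 9 1) = 10
Evaluate root: (+ 12 10) = 22
Result: 22


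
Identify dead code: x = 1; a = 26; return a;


x is assigned but never read
Dead: 'x = 1'


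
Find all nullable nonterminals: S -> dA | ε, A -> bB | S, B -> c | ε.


A nonterminal is nullable iff some alternative derives ε (directly, or every symbol in it is nullable)
Nullable: {A, B, S}


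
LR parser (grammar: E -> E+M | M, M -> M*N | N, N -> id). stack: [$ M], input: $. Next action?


lookahead ∉ {*} so M won't extend; reduce E -> M
Action: reduce (E -> M)


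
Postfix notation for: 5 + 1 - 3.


Left to right (same or higher precedence on left)
Postfix: 5 1 + 3 -


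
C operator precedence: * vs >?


'*' is multiplicative (level 10); '>' is relational (level 7)
Higher level binds tighter
'*' has higher precedence than '>'


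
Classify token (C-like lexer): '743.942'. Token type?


Pattern: digits with a decimal point
Type: FLOAT_LITERAL


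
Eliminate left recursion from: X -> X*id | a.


Left-recursive alternatives: X*id; non-recursive: a
Introduce X': X -> aX', X' -> *idX' | ε


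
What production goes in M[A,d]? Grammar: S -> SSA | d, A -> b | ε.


For [A, d]: ε is nullable and 'd' ∈ FOLLOW(A)
Entry: A -> ε


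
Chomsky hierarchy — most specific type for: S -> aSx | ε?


Single nonterminal LHS, but a^n x^n is not regular
Classification: Type 2 (Context-Free)


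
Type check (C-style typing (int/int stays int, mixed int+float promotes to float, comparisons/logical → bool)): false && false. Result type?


Operand types: bool && bool
Rule: logical operators take bool operands and yield bool
Result type: bool


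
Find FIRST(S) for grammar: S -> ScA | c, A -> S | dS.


Per alternative of S: FIRST(ScA) = {c}; FIRST(c) = {c}
FIRST(S) = {c}


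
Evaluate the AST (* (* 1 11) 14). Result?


Evaluate inner: (* 1 11) = 11
Evaluate root: (* 11 14) = 154
Result: 154


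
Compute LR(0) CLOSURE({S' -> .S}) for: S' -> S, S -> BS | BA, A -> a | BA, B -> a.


Start: S' -> .S
For each item with dot before a nonterminal B, add B -> .γ for every B-production
Closure: [S' -> .S, S -> .BS, S -> .BA, B -> .a]


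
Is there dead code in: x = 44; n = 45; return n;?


x is assigned but never read
Dead: 'x = 44'


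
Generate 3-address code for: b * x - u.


Break into single-operator statements:
t1 = b * x
t2 = t1 - u


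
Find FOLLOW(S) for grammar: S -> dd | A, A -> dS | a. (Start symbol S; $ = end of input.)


$ ∈ FOLLOW(S). For each A -> αBβ: add FIRST(β)\{ε} to FOLLOW(B); if β nullable, add FOLLOW(A).
FOLLOW(S) = {$}


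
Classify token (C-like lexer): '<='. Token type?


Pattern: operator symbol
Type: OPERATOR


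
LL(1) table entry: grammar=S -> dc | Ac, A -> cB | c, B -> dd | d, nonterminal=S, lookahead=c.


For [S, c]: 'c' ∈ FIRST(Ac)
Entry: S -> Ac


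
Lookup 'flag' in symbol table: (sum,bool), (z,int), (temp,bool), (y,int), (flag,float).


Lookup 'flag' → type float


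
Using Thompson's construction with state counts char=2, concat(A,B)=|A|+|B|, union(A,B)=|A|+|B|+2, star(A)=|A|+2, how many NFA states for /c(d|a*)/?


Syntax tree has 3 char leaf(s), 1 union(s), 1 star(s)
chars contribute 3×2 = 6; each union adds +2; each star adds +2
Total: 6 + 2 + 2 = 10 states


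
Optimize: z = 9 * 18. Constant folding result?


9 * 18 = 162 at compile time
Optimized: z = 162


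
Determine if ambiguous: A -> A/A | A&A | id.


'id/id&id' has two parse trees (no precedence encoded between / and &)
Ambiguous


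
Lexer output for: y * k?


Scan left to right, longest-match per lexeme
Tokens: ID(y), OP(*), ID(k)


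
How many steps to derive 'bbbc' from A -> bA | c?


Derivation: A => bA => bbA => bbbA => bbbc
Steps: 4


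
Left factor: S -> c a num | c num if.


Common prefix: 'c'
Factored: S -> c S', S' -> a num | num if


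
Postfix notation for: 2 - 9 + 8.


Left to right (same or higher precedence on left)
Postfix: 2 9 - 8 +


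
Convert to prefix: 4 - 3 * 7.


'*' binds tighter: tree is (- 4 (* 3 7))
Prefix: - 4 * 3 7


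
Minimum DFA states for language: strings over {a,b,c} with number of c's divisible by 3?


Track (count of c) mod 3: states 0..2, accept at 0
Minimal DFA: 3 states


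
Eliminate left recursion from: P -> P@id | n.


Left-recursive alternatives: P@id; non-recursive: n
Introduce P': P -> nP', P' -> @idP' | ε


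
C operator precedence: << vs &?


'<<' is shift (level 8); '&' is bitwise AND (level 5)
Higher level binds tighter
'<<' has higher precedence than '&'


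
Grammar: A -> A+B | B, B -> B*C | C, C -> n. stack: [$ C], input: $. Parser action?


'C' (not preceded by B*) is the handle for B -> C
Action: reduce (B -> C)


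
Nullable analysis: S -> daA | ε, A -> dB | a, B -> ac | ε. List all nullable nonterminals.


A nonterminal is nullable iff some alternative derives ε (directly, or every symbol in it is nullable)
Nullable: {B, S}


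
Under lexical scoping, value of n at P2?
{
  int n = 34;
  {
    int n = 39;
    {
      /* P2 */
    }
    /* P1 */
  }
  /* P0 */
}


P2's block does not declare n; resolves to the enclosing declaration at depth 1
n = 39


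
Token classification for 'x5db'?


Pattern: letter/underscore followed by alphanumerics, not a keyword
Type: IDENTIFIER


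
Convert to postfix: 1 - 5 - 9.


Left to right (same or higher precedence on left)
Postfix: 1 5 - 9 -


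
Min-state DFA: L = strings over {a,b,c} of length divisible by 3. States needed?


Track length mod 3: states 0..2, accept at 0
Minimal DFA: 3 states


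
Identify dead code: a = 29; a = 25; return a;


first assignment to a is overwritten before any read
Dead: 'a = 29'


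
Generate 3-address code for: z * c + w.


Break into single-operator statements:
t1 = z * c
t2 = t1 + w


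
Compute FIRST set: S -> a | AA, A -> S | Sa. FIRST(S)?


Per alternative of S: FIRST(a) = {a}; FIRST(AA) = {a}
FIRST(S) = {a}


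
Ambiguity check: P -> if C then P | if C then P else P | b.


dangling else: 'if C then if C then b else b' parses two ways
Ambiguous


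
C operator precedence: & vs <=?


'<=' is relational (level 7); '&' is bitwise AND (level 5)
Higher level binds tighter
'<=' has higher precedence than '&'


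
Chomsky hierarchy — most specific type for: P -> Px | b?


Left-linear: every RHS is a terminal or one nonterminal followed by a terminal
Classification: Type 3 (Regular)


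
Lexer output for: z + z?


Scan left to right, longest-match per lexeme
Tokens: ID(z), OP(+), ID(z)


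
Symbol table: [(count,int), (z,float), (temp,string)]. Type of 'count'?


Lookup 'count' → type int


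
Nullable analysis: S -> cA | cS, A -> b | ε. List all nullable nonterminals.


A nonterminal is nullable iff some alternative derives ε (directly, or every symbol in it is nullable)
Nullable: {A}


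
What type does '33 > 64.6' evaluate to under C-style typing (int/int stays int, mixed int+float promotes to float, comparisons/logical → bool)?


Operand types: int > float
Rule: comparison yields bool
Result type: bool


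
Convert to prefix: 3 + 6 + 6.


left-to-right (same/higher precedence on left): tree is (+ (+ 3 6) 6)
Prefix: + + 3 6 6


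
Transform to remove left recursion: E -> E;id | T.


Left-recursive alternatives: E;id; non-recursive: T
Introduce E': E -> TE', E' -> ;idE' | ε


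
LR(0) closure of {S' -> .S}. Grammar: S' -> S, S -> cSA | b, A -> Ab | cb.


Start: S' -> .S
For each item with dot before a nonterminal B, add B -> .γ for every B-production
Closure: [S' -> .S, S -> .cSA, S -> .b]


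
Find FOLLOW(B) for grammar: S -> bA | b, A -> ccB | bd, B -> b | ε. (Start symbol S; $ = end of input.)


$ ∈ FOLLOW(S). For each A -> αBβ: add FIRST(β)\{ε} to FOLLOW(B); if β nullable, add FOLLOW(A).
FOLLOW(B) = {$}


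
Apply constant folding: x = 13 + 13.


13 + 13 = 26 at compile time
Optimized: x = 26


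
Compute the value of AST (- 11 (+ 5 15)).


Evaluate inner: (+ 5 15) = 20
Evaluate root: (- 11 20) = -9
Result: -9


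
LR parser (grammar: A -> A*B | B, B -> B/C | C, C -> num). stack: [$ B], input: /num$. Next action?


shift '/' to continue B -> B/C
Action: shift


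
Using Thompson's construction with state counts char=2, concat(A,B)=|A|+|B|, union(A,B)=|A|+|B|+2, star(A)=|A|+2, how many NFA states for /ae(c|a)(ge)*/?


Syntax tree has 6 char leaf(s), 1 union(s), 1 star(s)
chars contribute 6×2 = 12; each union adds +2; each star adds +2
Total: 12 + 2 + 2 = 16 states


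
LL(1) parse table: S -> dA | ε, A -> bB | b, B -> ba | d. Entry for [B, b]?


For [B, b]: 'b' ∈ FIRST(ba)
Entry: B -> ba


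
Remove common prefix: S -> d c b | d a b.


Common prefix: 'd'
Factored: S -> d S', S' -> c b | a b


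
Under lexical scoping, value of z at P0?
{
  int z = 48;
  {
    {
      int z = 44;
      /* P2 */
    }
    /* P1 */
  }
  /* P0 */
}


z declared in the same block as P0
z = 48


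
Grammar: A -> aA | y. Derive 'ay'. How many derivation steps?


Derivation: A => aA => ay
Steps: 2


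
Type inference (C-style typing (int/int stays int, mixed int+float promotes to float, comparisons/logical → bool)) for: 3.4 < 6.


Operand types: float < int
Rule: comparison yields bool
Result type: bool


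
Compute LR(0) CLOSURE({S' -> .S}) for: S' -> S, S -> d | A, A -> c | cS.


Start: S' -> .S
For each item with dot before a nonterminal B, add B -> .γ for every B-production
Closure: [S' -> .S, S -> .d, S -> .A, A -> .c, A -> .cS]


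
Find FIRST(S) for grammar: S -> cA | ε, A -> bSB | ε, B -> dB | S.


Per alternative of S: FIRST(cA) = {c}; FIRST(ε) = {ε}
FIRST(S) = {c, ε}


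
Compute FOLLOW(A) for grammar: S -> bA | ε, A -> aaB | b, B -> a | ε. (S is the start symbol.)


$ ∈ FOLLOW(S). For each A -> αBβ: add FIRST(β)\{ε} to FOLLOW(B); if β nullable, add FOLLOW(A).
FOLLOW(A) = {$}


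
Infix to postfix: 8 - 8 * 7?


* has higher precedence, evaluate 8*7 first
Postfix: 8 8 7 * -


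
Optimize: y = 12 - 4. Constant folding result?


12 - 4 = 8 at compile time
Optimized: y = 8


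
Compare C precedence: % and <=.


'%' is multiplicative (level 10); '<=' is relational (level 7)
Higher level binds tighter
'%' has higher precedence than '<='


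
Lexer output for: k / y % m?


Scan left to right, longest-match per lexeme
Tokens: ID(k), OP(/), ID(y), OP(%), ID(m)


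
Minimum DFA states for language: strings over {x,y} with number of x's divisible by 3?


Track (count of x) mod 3: states 0..2, accept at 0
Minimal DFA: 3 states
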